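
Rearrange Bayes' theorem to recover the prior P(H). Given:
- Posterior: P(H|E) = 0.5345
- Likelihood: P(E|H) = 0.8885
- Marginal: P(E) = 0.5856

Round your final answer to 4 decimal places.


From Bayes' theorem: P(H|E) = P(E|H) × P(H) / P(E)

Rearranging for P(H):
P(H) = P(H|E) × P(E) / P(E|H)
     = 0.5345 × 0.5856 / 0.8885
     = 0.31300320 / 0.8885
     = 0.3523


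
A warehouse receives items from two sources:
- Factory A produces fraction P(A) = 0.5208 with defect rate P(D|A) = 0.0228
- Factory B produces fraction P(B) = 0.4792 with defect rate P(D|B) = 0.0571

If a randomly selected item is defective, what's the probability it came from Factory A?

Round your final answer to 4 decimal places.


Let A = from Factory A, D = defective

Given:
- P(A) = 0.5208, P(B) = 0.4792
- P(D|A) = 0.0228, P(D|B) = 0.0571

Step 1: Find P(D)
P(D) = P(D|A)P(A) + P(D|B)P(B)
     = 0.0228 × 0.5208 + 0.0571 × 0.4792
     = 0.01187424 + 0.02736232
     = 0.03923656

Step 2: Apply Bayes' theorem
P(A|D) = P(D|A)P(A) / P(D)
       = 0.01187424 / 0.03923656
       = 0.3026


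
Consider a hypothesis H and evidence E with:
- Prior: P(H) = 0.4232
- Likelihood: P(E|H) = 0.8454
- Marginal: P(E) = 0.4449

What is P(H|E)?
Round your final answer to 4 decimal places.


Using Bayes' theorem:

P(H|E) = P(E|H) × P(H) / P(E)
       = 0.8454 × 0.4232 / 0.4449
       = 0.35777328 / 0.4449
       = 0.8042

The evidence strengthens our belief in H.
Prior: 0.4232 → Posterior: 0.8042


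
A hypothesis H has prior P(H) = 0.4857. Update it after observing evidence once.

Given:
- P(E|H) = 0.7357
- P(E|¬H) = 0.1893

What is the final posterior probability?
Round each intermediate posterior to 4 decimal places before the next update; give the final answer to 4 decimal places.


Sequential Bayesian updating:

Initial prior: P(H) = 0.4857

Update 1:
  P(E) = 0.7357 × 0.4857 + 0.1893 × 0.5143 = 0.35732949 + 0.09735699 = 0.45468648
  P(H|E) = 0.35732949 / 0.45468648 = 0.7859

Final posterior: 0.7859


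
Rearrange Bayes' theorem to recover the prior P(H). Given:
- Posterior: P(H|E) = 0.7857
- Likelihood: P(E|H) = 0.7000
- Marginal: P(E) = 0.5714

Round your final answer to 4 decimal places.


From Bayes' theorem: P(H|E) = P(E|H) × P(H) / P(E)

Rearranging for P(H):
P(H) = P(H|E) × P(E) / P(E|H)
     = 0.7857 × 0.5714 / 0.7000
     = 0.44894898 / 0.7000
     = 0.6414


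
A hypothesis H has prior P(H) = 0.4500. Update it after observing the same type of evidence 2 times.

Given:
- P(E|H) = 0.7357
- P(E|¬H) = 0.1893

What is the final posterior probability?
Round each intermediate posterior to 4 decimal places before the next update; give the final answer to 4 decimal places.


Sequential Bayesian updating:

Initial prior: P(H) = 0.4500

Update 1:
  P(E) = 0.7357 × 0.4500 + 0.1893 × 0.5500 = 0.33106500 + 0.10411500 = 0.43518000
  P(H|E) = 0.33106500 / 0.43518000 = 0.7608

Update 2:
  P(E) = 0.7357 × 0.7608 + 0.1893 × 0.2392 = 0.55972056 + 0.04528056 = 0.60500112
  P(H|E) = 0.55972056 / 0.60500112 = 0.9252

Final posterior: 0.9252


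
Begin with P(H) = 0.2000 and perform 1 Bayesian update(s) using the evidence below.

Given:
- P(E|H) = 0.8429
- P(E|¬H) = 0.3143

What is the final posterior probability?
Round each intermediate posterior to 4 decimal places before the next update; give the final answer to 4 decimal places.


Sequential Bayesian updating:

Initial prior: P(H) = 0.2000

Update 1:
  P(E) = 0.8429 × 0.2000 + 0.3143 × 0.8000 = 0.16858000 + 0.25144000 = 0.42002000
  P(H|E) = 0.16858000 / 0.42002000 = 0.4014

Final posterior: 0.4014


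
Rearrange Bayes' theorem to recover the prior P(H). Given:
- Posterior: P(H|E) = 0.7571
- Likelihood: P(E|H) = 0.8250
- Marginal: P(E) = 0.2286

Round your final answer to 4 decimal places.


From Bayes' theorem: P(H|E) = P(E|H) × P(H) / P(E)

Rearranging for P(H):
P(H) = P(H|E) × P(E) / P(E|H)
     = 0.7571 × 0.2286 / 0.8250
     = 0.17307306 / 0.8250
     = 0.2098


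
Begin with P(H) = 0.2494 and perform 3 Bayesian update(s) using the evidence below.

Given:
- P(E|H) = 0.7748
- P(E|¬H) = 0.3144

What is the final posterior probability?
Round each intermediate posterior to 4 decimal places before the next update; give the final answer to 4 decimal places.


Sequential Bayesian updating:

Initial prior: P(H) = 0.2494

Update 1:
  P(E) = 0.7748 × 0.2494 + 0.3144 × 0.7506 = 0.19323512 + 0.23598864 = 0.42922376
  P(H|E) = 0.19323512 / 0.42922376 = 0.4502

Update 2:
  P(E) = 0.7748 × 0.4502 + 0.3144 × 0.5498 = 0.34881496 + 0.17285712 = 0.52167208
  P(H|E) = 0.34881496 / 0.52167208 = 0.6686

Update 3:
  P(E) = 0.7748 × 0.6686 + 0.3144 × 0.3314 = 0.51803128 + 0.10419216 = 0.62222344
  P(H|E) = 0.51803128 / 0.62222344 = 0.8325

Final posterior: 0.8325


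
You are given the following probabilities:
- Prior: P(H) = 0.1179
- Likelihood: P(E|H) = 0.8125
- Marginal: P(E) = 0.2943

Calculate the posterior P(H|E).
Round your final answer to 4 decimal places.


Using Bayes' theorem:

P(H|E) = P(E|H) × P(H) / P(E)
       = 0.8125 × 0.1179 / 0.2943
       = 0.09579375 / 0.2943
       = 0.3255

The evidence strengthens our belief in H.
Prior: 0.1179 → Posterior: 0.3255


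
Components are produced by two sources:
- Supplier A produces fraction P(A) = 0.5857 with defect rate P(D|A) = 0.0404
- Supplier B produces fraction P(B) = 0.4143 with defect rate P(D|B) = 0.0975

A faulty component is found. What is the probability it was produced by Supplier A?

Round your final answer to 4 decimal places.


Let A = from Supplier A, D = faulty

Given:
- P(A) = 0.5857, P(B) = 0.4143
- P(D|A) = 0.0404, P(D|B) = 0.0975

Step 1: Find P(D)
P(D) = P(D|A)P(A) + P(D|B)P(B)
     = 0.0404 × 0.5857 + 0.0975 × 0.4143
     = 0.02366228 + 0.04039425
     = 0.06405653

Step 2: Apply Bayes' theorem
P(A|D) = P(D|A)P(A) / P(D)
       = 0.02366228 / 0.06405653
       = 0.3694


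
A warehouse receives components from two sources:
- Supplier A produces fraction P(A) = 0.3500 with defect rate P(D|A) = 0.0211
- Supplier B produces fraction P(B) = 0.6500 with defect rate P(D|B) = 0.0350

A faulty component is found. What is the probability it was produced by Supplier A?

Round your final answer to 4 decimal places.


Let A = from Supplier A, D = faulty

Given:
- P(A) = 0.3500, P(B) = 0.6500
- P(D|A) = 0.0211, P(D|B) = 0.0350

Step 1: Find P(D)
P(D) = P(D|A)P(A) + P(D|B)P(B)
     = 0.0211 × 0.3500 + 0.0350 × 0.6500
     = 0.00738500 + 0.02275000
     = 0.03013500

Step 2: Apply Bayes' theorem
P(A|D) = P(D|A)P(A) / P(D)
       = 0.00738500 / 0.03013500
       = 0.2451


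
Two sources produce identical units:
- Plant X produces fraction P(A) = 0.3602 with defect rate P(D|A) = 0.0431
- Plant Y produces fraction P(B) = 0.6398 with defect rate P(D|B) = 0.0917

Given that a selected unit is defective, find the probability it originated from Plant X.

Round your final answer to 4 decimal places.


Let A = from Plant X, D = defective

Given:
- P(A) = 0.3602, P(B) = 0.6398
- P(D|A) = 0.0431, P(D|B) = 0.0917

Step 1: Find P(D)
P(D) = P(D|A)P(A) + P(D|B)P(B)
     = 0.0431 × 0.3602 + 0.0917 × 0.6398
     = 0.01552462 + 0.05866966
     = 0.07419428

Step 2: Apply Bayes' theorem
P(A|D) = P(D|A)P(A) / P(D)
       = 0.01552462 / 0.07419428
       = 0.2092


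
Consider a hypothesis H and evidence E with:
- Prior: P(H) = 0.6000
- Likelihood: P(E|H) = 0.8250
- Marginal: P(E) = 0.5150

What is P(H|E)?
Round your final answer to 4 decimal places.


Using Bayes' theorem:

P(H|E) = P(E|H) × P(H) / P(E)
       = 0.8250 × 0.6000 / 0.5150
       = 0.49500000 / 0.5150
       = 0.9612

The evidence strengthens our belief in H.
Prior: 0.6000 → Posterior: 0.9612


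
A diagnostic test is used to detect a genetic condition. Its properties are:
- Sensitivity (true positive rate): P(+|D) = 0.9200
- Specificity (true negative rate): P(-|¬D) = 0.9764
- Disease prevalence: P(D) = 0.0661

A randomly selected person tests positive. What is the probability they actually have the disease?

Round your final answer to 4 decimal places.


Let D = has disease, + = positive test

Given:
- P(D) = 0.0661 (prevalence)
- P(+|D) = 0.9200 (sensitivity)
- P(-|¬D) = 0.9764 (specificity)
- P(+|¬D) = 0.0236 (false positive rate = 1 - specificity)

Step 1: Find P(+)
P(+) = P(+|D)P(D) + P(+|¬D)P(¬D)
     = 0.9200 × 0.0661 + 0.0236 × 0.9339
     = 0.06081200 + 0.02204004
     = 0.08285204

Step 2: Apply Bayes' theorem for P(D|+)
P(D|+) = P(+|D)P(D) / P(+)
       = 0.06081200 / 0.08285204
       = 0.7340


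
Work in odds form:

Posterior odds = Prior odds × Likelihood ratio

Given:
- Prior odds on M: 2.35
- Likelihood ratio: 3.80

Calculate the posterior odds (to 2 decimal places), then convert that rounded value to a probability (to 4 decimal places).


Step 1: Calculate posterior odds
Posterior odds = Prior odds × LR
               = 2.35 × 3.80
               = 8.93

Step 2: Convert to probability
P(M|E) = Posterior odds / (1 + Posterior odds)
       = 8.93 / (1 + 8.93)
       = 8.93 / 9.93
       = 0.8993

The evidence increased P(M) from 0.7015 to 0.8993.


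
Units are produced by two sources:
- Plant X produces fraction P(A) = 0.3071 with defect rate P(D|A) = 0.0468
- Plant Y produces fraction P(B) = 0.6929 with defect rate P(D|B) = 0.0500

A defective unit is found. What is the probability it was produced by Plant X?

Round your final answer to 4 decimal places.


Let A = from Plant X, D = defective

Given:
- P(A) = 0.3071, P(B) = 0.6929
- P(D|A) = 0.0468, P(D|B) = 0.0500

Step 1: Find P(D)
P(D) = P(D|A)P(A) + P(D|B)P(B)
     = 0.0468 × 0.3071 + 0.0500 × 0.6929
     = 0.01437228 + 0.03464500
     = 0.04901728

Step 2: Apply Bayes' theorem
P(A|D) = P(D|A)P(A) / P(D)
       = 0.01437228 / 0.04901728
       = 0.2932


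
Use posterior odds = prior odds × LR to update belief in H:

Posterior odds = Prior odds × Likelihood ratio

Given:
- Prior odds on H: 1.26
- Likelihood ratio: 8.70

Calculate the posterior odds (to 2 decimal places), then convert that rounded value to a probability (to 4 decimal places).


Step 1: Calculate posterior odds
Posterior odds = Prior odds × LR
               = 1.26 × 8.70
               = 10.96

Step 2: Convert to probability
P(H|E) = Posterior odds / (1 + Posterior odds)
       = 10.96 / (1 + 10.96)
       = 10.96 / 11.96
       = 0.9164

The evidence increased P(H) from 0.5575 to 0.9164.


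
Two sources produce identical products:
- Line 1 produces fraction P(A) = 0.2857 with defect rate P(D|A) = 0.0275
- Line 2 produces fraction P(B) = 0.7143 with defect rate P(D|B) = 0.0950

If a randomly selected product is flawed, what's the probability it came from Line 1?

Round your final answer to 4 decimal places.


Let A = from Line 1, D = flawed

Given:
- P(A) = 0.2857, P(B) = 0.7143
- P(D|A) = 0.0275, P(D|B) = 0.0950

Step 1: Find P(D)
P(D) = P(D|A)P(A) + P(D|B)P(B)
     = 0.0275 × 0.2857 + 0.0950 × 0.7143
     = 0.00785675 + 0.06785850
     = 0.07571525

Step 2: Apply Bayes' theorem
P(A|D) = P(D|A)P(A) / P(D)
       = 0.00785675 / 0.07571525
       = 0.1038


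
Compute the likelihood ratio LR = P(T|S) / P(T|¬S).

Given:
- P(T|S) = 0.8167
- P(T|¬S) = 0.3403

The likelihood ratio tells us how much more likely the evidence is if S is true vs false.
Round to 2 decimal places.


Likelihood Ratio (LR) = P(T|S) / P(T|¬S)

LR = 0.8167 / 0.3403
   = 2.40

The evidence is 2.40 times more likely if S is true than if S is false.
Since LR > 1, the evidence supports S over ¬S.


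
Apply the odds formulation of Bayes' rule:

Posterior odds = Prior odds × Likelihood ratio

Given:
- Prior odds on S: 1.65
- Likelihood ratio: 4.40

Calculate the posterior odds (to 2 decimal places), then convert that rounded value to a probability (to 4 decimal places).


Step 1: Calculate posterior odds
Posterior odds = Prior odds × LR
               = 1.65 × 4.40
               = 7.26

Step 2: Convert to probability
P(S|E) = Posterior odds / (1 + Posterior odds)
       = 7.26 / (1 + 7.26)
       = 7.26 / 8.26
       = 0.8789

The evidence increased P(S) from 0.6226 to 0.8789.


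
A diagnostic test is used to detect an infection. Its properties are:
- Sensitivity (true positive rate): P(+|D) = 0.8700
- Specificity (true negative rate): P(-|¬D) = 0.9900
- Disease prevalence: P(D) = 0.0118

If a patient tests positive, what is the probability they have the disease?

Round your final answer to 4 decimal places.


Let D = has disease, + = positive test

Given:
- P(D) = 0.0118 (prevalence)
- P(+|D) = 0.8700 (sensitivity)
- P(-|¬D) = 0.9900 (specificity)
- P(+|¬D) = 0.0100 (false positive rate = 1 - specificity)

Step 1: Find P(+)
P(+) = P(+|D)P(D) + P(+|¬D)P(¬D)
     = 0.8700 × 0.0118 + 0.0100 × 0.9882
     = 0.01026600 + 0.00988200
     = 0.02014800

Step 2: Apply Bayes' theorem for P(D|+)
P(D|+) = P(+|D)P(D) / P(+)
       = 0.01026600 / 0.02014800
       = 0.5095


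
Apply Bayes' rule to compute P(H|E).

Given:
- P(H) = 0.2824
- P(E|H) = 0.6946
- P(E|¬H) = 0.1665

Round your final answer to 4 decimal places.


Bayes' theorem: P(H|E) = P(E|H) × P(H) / P(E)

Step 1: Calculate P(E) using law of total probability
P(E) = P(E|H)P(H) + P(E|¬H)P(¬H)
     = 0.6946 × 0.2824 + 0.1665 × 0.7176
     = 0.19615504 + 0.11948040
     = 0.31563544

Step 2: Apply Bayes' theorem
P(H|E) = P(E|H) × P(H) / P(E)
       = 0.19615504 / 0.31563544
       = 0.6215


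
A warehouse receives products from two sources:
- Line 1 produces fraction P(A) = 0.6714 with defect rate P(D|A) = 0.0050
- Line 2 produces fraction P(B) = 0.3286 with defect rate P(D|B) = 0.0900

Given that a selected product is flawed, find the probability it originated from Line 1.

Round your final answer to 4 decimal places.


Let A = from Line 1, D = flawed

Given:
- P(A) = 0.6714, P(B) = 0.3286
- P(D|A) = 0.0050, P(D|B) = 0.0900

Step 1: Find P(D)
P(D) = P(D|A)P(A) + P(D|B)P(B)
     = 0.0050 × 0.6714 + 0.0900 × 0.3286
     = 0.00335700 + 0.02957400
     = 0.03293100

Step 2: Apply Bayes' theorem
P(A|D) = P(D|A)P(A) / P(D)
       = 0.00335700 / 0.03293100
       = 0.1019


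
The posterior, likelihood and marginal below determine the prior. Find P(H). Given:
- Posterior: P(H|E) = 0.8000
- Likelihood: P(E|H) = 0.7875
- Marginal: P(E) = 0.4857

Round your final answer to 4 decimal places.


From Bayes' theorem: P(H|E) = P(E|H) × P(H) / P(E)

Rearranging for P(H):
P(H) = P(H|E) × P(E) / P(E|H)
     = 0.8000 × 0.4857 / 0.7875
     = 0.38856000 / 0.7875
     = 0.4934


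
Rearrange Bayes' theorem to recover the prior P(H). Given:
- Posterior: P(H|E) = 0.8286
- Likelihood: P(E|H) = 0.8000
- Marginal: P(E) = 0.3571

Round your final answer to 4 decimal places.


From Bayes' theorem: P(H|E) = P(E|H) × P(H) / P(E)

Rearranging for P(H):
P(H) = P(H|E) × P(E) / P(E|H)
     = 0.8286 × 0.3571 / 0.8000
     = 0.29589306 / 0.8000
     = 0.3699


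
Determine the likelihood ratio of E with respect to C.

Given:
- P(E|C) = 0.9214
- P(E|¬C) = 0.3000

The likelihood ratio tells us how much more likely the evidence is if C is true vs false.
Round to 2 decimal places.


Likelihood Ratio (LR) = P(E|C) / P(E|¬C)

LR = 0.9214 / 0.3000
   = 3.07

The evidence is 3.07 times more likely if C is true than if C is false.
Since LR > 1, the evidence supports C over ¬C.


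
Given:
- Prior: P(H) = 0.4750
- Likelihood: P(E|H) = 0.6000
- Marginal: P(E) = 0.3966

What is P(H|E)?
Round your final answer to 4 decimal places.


Using Bayes' theorem:

P(H|E) = P(E|H) × P(H) / P(E)
       = 0.6000 × 0.4750 / 0.3966
       = 0.28500000 / 0.3966
       = 0.7186

The evidence strengthens our belief in H.
Prior: 0.4750 → Posterior: 0.7186


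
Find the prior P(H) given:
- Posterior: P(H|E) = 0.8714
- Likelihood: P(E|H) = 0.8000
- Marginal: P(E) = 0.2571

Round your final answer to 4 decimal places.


From Bayes' theorem: P(H|E) = P(E|H) × P(H) / P(E)

Rearranging for P(H):
P(H) = P(H|E) × P(E) / P(E|H)
     = 0.8714 × 0.2571 / 0.8000
     = 0.22403694 / 0.8000
     = 0.2800


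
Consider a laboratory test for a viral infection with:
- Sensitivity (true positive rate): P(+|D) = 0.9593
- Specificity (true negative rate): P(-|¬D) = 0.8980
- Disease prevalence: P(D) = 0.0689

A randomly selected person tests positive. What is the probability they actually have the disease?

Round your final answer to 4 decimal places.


Let D = has disease, + = positive test

Given:
- P(D) = 0.0689 (prevalence)
- P(+|D) = 0.9593 (sensitivity)
- P(-|¬D) = 0.8980 (specificity)
- P(+|¬D) = 0.1020 (false positive rate = 1 - specificity)

Step 1: Find P(+)
P(+) = P(+|D)P(D) + P(+|¬D)P(¬D)
     = 0.9593 × 0.0689 + 0.1020 × 0.9311
     = 0.06609577 + 0.09497220
     = 0.16106797

Step 2: Apply Bayes' theorem for P(D|+)
P(D|+) = P(+|D)P(D) / P(+)
       = 0.06609577 / 0.16106797
       = 0.4104


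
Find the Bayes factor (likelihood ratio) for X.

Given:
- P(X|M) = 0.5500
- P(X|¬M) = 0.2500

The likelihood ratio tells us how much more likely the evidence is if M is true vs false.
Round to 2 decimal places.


Likelihood Ratio (LR) = P(X|M) / P(X|¬M)

LR = 0.5500 / 0.2500
   = 2.20

The evidence is 2.20 times more likely if M is true than if M is false.
Because LR exceeds 1, X is evidence for M.


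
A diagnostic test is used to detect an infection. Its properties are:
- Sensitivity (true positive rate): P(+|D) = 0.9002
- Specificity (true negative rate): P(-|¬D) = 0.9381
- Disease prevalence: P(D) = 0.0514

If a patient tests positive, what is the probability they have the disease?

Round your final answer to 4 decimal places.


Let D = has disease, + = positive test

Given:
- P(D) = 0.0514 (prevalence)
- P(+|D) = 0.9002 (sensitivity)
- P(-|¬D) = 0.9381 (specificity)
- P(+|¬D) = 0.0619 (false positive rate = 1 - specificity)

Step 1: Find P(+)
P(+) = P(+|D)P(D) + P(+|¬D)P(¬D)
     = 0.9002 × 0.0514 + 0.0619 × 0.9486
     = 0.04627028 + 0.05871834
     = 0.10498862

Step 2: Apply Bayes' theorem for P(D|+)
P(D|+) = P(+|D)P(D) / P(+)
       = 0.04627028 / 0.10498862
       = 0.4407


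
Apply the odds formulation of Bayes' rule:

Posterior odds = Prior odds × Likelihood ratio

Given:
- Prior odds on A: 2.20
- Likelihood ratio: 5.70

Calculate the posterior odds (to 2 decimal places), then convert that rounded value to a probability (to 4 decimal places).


Step 1: Calculate posterior odds
Posterior odds = Prior odds × LR
               = 2.20 × 5.70
               = 12.54

Step 2: Convert to probability
P(A|E) = Posterior odds / (1 + Posterior odds)
       = 12.54 / (1 + 12.54)
       = 12.54 / 13.54
       = 0.9261

The evidence increased P(A) from 0.6875 to 0.9261.


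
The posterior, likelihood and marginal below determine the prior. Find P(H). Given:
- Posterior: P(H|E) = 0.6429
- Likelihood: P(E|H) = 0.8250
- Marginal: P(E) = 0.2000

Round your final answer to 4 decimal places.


From Bayes' theorem: P(H|E) = P(E|H) × P(H) / P(E)

Rearranging for P(H):
P(H) = P(H|E) × P(E) / P(E|H)
     = 0.6429 × 0.2000 / 0.8250
     = 0.12858000 / 0.8250
     = 0.1559


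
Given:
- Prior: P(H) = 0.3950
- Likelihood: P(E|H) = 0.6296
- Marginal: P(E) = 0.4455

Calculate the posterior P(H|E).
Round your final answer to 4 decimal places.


Using Bayes' theorem:

P(H|E) = P(E|H) × P(H) / P(E)
       = 0.6296 × 0.3950 / 0.4455
       = 0.24869200 / 0.4455
       = 0.5582

The evidence strengthens our belief in H.
Prior: 0.3950 → Posterior: 0.5582


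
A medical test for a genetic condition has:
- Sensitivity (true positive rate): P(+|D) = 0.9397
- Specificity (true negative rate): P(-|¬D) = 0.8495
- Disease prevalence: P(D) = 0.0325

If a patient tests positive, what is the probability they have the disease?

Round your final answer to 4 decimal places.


Let D = has disease, + = positive test

Given:
- P(D) = 0.0325 (prevalence)
- P(+|D) = 0.9397 (sensitivity)
- P(-|¬D) = 0.8495 (specificity)
- P(+|¬D) = 0.1505 (false positive rate = 1 - specificity)

Step 1: Find P(+)
P(+) = P(+|D)P(D) + P(+|¬D)P(¬D)
     = 0.9397 × 0.0325 + 0.1505 × 0.9675
     = 0.03054025 + 0.14560875
     = 0.17614900

Step 2: Apply Bayes' theorem for P(D|+)
P(D|+) = P(+|D)P(D) / P(+)
       = 0.03054025 / 0.17614900
       = 0.1734


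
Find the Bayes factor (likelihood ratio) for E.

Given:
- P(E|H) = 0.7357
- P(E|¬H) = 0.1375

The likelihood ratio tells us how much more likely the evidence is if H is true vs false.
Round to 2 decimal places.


Likelihood Ratio (LR) = P(E|H) / P(E|¬H)

LR = 0.7357 / 0.1375
   = 5.35

The evidence is 5.35 times more likely if H is true than if H is false.
Since LR > 1, the evidence supports H over ¬H.


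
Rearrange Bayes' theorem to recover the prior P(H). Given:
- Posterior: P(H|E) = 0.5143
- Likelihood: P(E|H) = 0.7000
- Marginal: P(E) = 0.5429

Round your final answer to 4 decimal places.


From Bayes' theorem: P(H|E) = P(E|H) × P(H) / P(E)

Rearranging for P(H):
P(H) = P(H|E) × P(E) / P(E|H)
     = 0.5143 × 0.5429 / 0.7000
     = 0.27921347 / 0.7000
     = 0.3989


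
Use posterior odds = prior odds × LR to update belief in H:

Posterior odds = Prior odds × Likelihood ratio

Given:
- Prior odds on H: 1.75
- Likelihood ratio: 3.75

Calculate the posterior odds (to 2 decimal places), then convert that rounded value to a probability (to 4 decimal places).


Step 1: Calculate posterior odds
Posterior odds = Prior odds × LR
               = 1.75 × 3.75
               = 6.56

Step 2: Convert to probability
P(H|E) = Posterior odds / (1 + Posterior odds)
       = 6.56 / (1 + 6.56)
       = 6.56 / 7.56
       = 0.8677

The evidence increased P(H) from 0.6364 to 0.8677.


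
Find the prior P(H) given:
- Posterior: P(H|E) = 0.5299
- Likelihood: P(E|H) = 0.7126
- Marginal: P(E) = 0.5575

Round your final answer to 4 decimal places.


From Bayes' theorem: P(H|E) = P(E|H) × P(H) / P(E)

Rearranging for P(H):
P(H) = P(H|E) × P(E) / P(E|H)
     = 0.5299 × 0.5575 / 0.7126
     = 0.29541925 / 0.7126
     = 0.4146


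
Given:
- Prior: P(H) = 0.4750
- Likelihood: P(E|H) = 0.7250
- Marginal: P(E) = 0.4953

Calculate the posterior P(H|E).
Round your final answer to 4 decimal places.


Using Bayes' theorem:

P(H|E) = P(E|H) × P(H) / P(E)
       = 0.7250 × 0.4750 / 0.4953
       = 0.34437500 / 0.4953
       = 0.6953

The evidence strengthens our belief in H.
Prior: 0.4750 → Posterior: 0.6953


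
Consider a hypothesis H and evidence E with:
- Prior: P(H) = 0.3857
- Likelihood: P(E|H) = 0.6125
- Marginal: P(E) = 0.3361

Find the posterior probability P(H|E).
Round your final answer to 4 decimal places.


Using Bayes' theorem:

P(H|E) = P(E|H) × P(H) / P(E)
       = 0.6125 × 0.3857 / 0.3361
       = 0.23624125 / 0.3361
       = 0.7029

The evidence strengthens our belief in H.
Prior: 0.3857 → Posterior: 0.7029


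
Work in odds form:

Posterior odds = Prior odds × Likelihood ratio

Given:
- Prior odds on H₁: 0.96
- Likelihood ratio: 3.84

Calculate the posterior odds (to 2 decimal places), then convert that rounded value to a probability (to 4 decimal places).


Step 1: Calculate posterior odds
Posterior odds = Prior odds × LR
               = 0.96 × 3.84
               = 3.69

Step 2: Convert to probability
P(H₁|E) = Posterior odds / (1 + Posterior odds)
       = 3.69 / (1 + 3.69)
       = 3.69 / 4.69
       = 0.7868

The evidence increased P(H₁) from 0.4898 to 0.7868.


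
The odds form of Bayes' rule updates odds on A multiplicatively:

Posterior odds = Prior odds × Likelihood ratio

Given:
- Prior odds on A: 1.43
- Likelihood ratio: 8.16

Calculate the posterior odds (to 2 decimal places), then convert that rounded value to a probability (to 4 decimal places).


Step 1: Calculate posterior odds
Posterior odds = Prior odds × LR
               = 1.43 × 8.16
               = 11.67

Step 2: Convert to probability
P(A|E) = Posterior odds / (1 + Posterior odds)
       = 11.67 / (1 + 11.67)
       = 11.67 / 12.67
       = 0.9211

The evidence increased P(A) from 0.5885 to 0.9211.


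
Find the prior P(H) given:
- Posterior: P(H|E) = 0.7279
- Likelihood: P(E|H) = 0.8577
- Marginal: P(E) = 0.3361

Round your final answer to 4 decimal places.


From Bayes' theorem: P(H|E) = P(E|H) × P(H) / P(E)

Rearranging for P(H):
P(H) = P(H|E) × P(E) / P(E|H)
     = 0.7279 × 0.3361 / 0.8577
     = 0.24464719 / 0.8577
     = 0.2852


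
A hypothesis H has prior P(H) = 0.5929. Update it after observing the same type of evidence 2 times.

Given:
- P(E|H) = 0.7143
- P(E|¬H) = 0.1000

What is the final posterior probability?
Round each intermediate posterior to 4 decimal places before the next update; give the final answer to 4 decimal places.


Sequential Bayesian updating:

Initial prior: P(H) = 0.5929

Update 1:
  P(E) = 0.7143 × 0.5929 + 0.1000 × 0.4071 = 0.42350847 + 0.04071000 = 0.46421847
  P(H|E) = 0.42350847 / 0.46421847 = 0.9123

Update 2:
  P(E) = 0.7143 × 0.9123 + 0.1000 × 0.0877 = 0.65165589 + 0.00877000 = 0.66042589
  P(H|E) = 0.65165589 / 0.66042589 = 0.9867

Final posterior: 0.9867


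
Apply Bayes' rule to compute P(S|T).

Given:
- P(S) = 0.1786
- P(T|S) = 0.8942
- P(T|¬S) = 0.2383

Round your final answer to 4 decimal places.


Bayes' theorem: P(S|T) = P(T|S) × P(S) / P(T)

Step 1: Calculate P(T) using law of total probability
P(T) = P(T|S)P(S) + P(T|¬S)P(¬S)
     = 0.8942 × 0.1786 + 0.2383 × 0.8214
     = 0.15970412 + 0.19573962
     = 0.35544374

Step 2: Apply Bayes' theorem
P(S|T) = P(T|S) × P(S) / P(T)
       = 0.15970412 / 0.35544374
       = 0.4493


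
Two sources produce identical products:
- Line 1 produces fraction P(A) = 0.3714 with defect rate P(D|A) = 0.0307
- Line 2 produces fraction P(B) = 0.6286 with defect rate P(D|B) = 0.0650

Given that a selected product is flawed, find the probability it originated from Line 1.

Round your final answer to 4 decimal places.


Let A = from Line 1, D = flawed

Given:
- P(A) = 0.3714, P(B) = 0.6286
- P(D|A) = 0.0307, P(D|B) = 0.0650

Step 1: Find P(D)
P(D) = P(D|A)P(A) + P(D|B)P(B)
     = 0.0307 × 0.3714 + 0.0650 × 0.6286
     = 0.01140198 + 0.04085900
     = 0.05226098

Step 2: Apply Bayes' theorem
P(A|D) = P(D|A)P(A) / P(D)
       = 0.01140198 / 0.05226098
       = 0.2182


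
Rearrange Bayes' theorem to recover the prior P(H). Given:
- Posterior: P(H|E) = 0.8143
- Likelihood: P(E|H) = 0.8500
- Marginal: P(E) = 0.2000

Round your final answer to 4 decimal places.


From Bayes' theorem: P(H|E) = P(E|H) × P(H) / P(E)

Rearranging for P(H):
P(H) = P(H|E) × P(E) / P(E|H)
     = 0.8143 × 0.2000 / 0.8500
     = 0.16286000 / 0.8500
     = 0.1916


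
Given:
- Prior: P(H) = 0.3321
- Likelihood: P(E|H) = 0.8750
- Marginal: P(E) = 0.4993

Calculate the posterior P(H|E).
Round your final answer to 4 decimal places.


Using Bayes' theorem:

P(H|E) = P(E|H) × P(H) / P(E)
       = 0.8750 × 0.3321 / 0.4993
       = 0.29058750 / 0.4993
       = 0.5820

The evidence strengthens our belief in H.
Prior: 0.3321 → Posterior: 0.5820


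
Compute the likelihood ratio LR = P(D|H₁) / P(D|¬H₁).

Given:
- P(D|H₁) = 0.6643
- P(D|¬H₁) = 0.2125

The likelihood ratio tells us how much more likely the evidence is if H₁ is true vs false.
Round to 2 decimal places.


Likelihood Ratio (LR) = P(D|H₁) / P(D|¬H₁)

LR = 0.6643 / 0.2125
   = 3.13

The evidence is 3.13 times more likely if H₁ is true than if H₁ is false.
LR > 1, so observing D raises the odds in favor of H₁.


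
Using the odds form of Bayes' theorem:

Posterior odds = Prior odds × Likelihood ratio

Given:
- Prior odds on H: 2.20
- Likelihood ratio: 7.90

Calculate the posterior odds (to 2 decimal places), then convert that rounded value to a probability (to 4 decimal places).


Step 1: Calculate posterior odds
Posterior odds = Prior odds × LR
               = 2.20 × 7.90
               = 17.38

Step 2: Convert to probability
P(H|E) = Posterior odds / (1 + Posterior odds)
       = 17.38 / (1 + 17.38)
       = 17.38 / 18.38
       = 0.9456

The evidence increased P(H) from 0.6875 to 0.9456.


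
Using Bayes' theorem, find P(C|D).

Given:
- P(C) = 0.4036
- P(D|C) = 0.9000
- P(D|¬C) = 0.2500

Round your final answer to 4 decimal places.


Bayes' theorem: P(C|D) = P(D|C) × P(C) / P(D)

Step 1: Calculate P(D) using law of total probability
P(D) = P(D|C)P(C) + P(D|¬C)P(¬C)
     = 0.9000 × 0.4036 + 0.2500 × 0.5964
     = 0.36324000 + 0.14910000
     = 0.51234000

Step 2: Apply Bayes' theorem
P(C|D) = P(D|C) × P(C) / P(D)
       = 0.36324000 / 0.51234000
       = 0.7090


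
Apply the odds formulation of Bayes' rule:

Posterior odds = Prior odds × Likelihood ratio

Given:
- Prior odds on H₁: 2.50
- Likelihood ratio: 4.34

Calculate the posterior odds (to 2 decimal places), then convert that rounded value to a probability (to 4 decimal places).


Step 1: Calculate posterior odds
Posterior odds = Prior odds × LR
               = 2.50 × 4.34
               = 10.85

Step 2: Convert to probability
P(H₁|E) = Posterior odds / (1 + Posterior odds)
       = 10.85 / (1 + 10.85)
       = 10.85 / 11.85
       = 0.9156

The evidence increased P(H₁) from 0.7143 to 0.9156.


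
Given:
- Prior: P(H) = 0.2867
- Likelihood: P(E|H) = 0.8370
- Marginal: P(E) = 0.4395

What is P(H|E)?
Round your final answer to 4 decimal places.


Using Bayes' theorem:

P(H|E) = P(E|H) × P(H) / P(E)
       = 0.8370 × 0.2867 / 0.4395
       = 0.23996790 / 0.4395
       = 0.5460

The evidence strengthens our belief in H.
Prior: 0.2867 → Posterior: 0.5460


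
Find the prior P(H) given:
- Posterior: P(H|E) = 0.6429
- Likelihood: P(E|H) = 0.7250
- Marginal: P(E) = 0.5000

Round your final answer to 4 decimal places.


From Bayes' theorem: P(H|E) = P(E|H) × P(H) / P(E)

Rearranging for P(H):
P(H) = P(H|E) × P(E) / P(E|H)
     = 0.6429 × 0.5000 / 0.7250
     = 0.32145000 / 0.7250
     = 0.4434


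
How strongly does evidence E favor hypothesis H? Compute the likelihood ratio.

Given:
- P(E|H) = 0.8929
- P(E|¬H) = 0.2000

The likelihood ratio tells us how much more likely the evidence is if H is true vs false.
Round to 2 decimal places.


Likelihood Ratio (LR) = P(E|H) / P(E|¬H)

LR = 0.8929 / 0.2000
   = 4.46

The evidence is 4.46 times more likely if H is true than if H is false.
LR > 1, so observing E raises the odds in favor of H.


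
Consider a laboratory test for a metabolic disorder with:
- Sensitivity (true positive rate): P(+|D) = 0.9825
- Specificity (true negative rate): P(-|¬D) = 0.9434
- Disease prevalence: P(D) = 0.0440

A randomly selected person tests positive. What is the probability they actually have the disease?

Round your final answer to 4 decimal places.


Let D = has disease, + = positive test

Given:
- P(D) = 0.0440 (prevalence)
- P(+|D) = 0.9825 (sensitivity)
- P(-|¬D) = 0.9434 (specificity)
- P(+|¬D) = 0.0566 (false positive rate = 1 - specificity)

Step 1: Find P(+)
P(+) = P(+|D)P(D) + P(+|¬D)P(¬D)
     = 0.9825 × 0.0440 + 0.0566 × 0.9560
     = 0.04323000 + 0.05410960
     = 0.09733960

Step 2: Apply Bayes' theorem for P(D|+)
P(D|+) = P(+|D)P(D) / P(+)
       = 0.04323000 / 0.09733960
       = 0.4441


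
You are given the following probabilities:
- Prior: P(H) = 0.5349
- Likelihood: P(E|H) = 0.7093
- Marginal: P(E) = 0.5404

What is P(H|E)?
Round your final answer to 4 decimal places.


Using Bayes' theorem:

P(H|E) = P(E|H) × P(H) / P(E)
       = 0.7093 × 0.5349 / 0.5404
       = 0.37940457 / 0.5404
       = 0.7021

The evidence strengthens our belief in H.
Prior: 0.5349 → Posterior: 0.7021


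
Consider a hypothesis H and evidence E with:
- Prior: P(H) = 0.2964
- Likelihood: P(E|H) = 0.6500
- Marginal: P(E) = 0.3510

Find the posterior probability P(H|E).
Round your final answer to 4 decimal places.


Using Bayes' theorem:

P(H|E) = P(E|H) × P(H) / P(E)
       = 0.6500 × 0.2964 / 0.3510
       = 0.19266000 / 0.3510
       = 0.5489

The evidence strengthens our belief in H.
Prior: 0.2964 → Posterior: 0.5489


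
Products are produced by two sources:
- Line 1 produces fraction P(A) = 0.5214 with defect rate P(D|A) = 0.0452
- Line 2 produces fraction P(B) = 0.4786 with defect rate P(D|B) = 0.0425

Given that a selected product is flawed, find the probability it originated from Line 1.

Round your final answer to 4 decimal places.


Let A = from Line 1, D = flawed

Given:
- P(A) = 0.5214, P(B) = 0.4786
- P(D|A) = 0.0452, P(D|B) = 0.0425

Step 1: Find P(D)
P(D) = P(D|A)P(A) + P(D|B)P(B)
     = 0.0452 × 0.5214 + 0.0425 × 0.4786
     = 0.02356728 + 0.02034050
     = 0.04390778

Step 2: Apply Bayes' theorem
P(A|D) = P(D|A)P(A) / P(D)
       = 0.02356728 / 0.04390778
       = 0.5367


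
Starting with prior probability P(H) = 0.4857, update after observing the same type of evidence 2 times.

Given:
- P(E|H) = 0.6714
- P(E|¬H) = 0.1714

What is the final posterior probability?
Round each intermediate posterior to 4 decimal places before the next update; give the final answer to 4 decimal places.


Sequential Bayesian updating:

Initial prior: P(H) = 0.4857

Update 1:
  P(E) = 0.6714 × 0.4857 + 0.1714 × 0.5143 = 0.32609898 + 0.08815102 = 0.41425000
  P(H|E) = 0.32609898 / 0.41425000 = 0.7872

Update 2:
  P(E) = 0.6714 × 0.7872 + 0.1714 × 0.2128 = 0.52852608 + 0.03647392 = 0.56500000
  P(H|E) = 0.52852608 / 0.56500000 = 0.9354

Final posterior: 0.9354


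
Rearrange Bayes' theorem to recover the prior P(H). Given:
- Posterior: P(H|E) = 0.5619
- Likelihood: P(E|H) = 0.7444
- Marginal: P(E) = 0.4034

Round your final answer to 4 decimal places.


From Bayes' theorem: P(H|E) = P(E|H) × P(H) / P(E)

Rearranging for P(H):
P(H) = P(H|E) × P(E) / P(E|H)
     = 0.5619 × 0.4034 / 0.7444
     = 0.22667046 / 0.7444
     = 0.3045


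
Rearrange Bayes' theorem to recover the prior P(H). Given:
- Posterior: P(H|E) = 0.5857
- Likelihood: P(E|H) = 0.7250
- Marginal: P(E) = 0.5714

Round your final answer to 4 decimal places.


From Bayes' theorem: P(H|E) = P(E|H) × P(H) / P(E)

Rearranging for P(H):
P(H) = P(H|E) × P(E) / P(E|H)
     = 0.5857 × 0.5714 / 0.7250
     = 0.33466898 / 0.7250
     = 0.4616


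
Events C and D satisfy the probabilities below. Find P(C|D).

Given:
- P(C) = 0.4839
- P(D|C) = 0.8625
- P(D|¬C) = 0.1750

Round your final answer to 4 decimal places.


Bayes' theorem: P(C|D) = P(D|C) × P(C) / P(D)

Step 1: Calculate P(D) using law of total probability
P(D) = P(D|C)P(C) + P(D|¬C)P(¬C)
     = 0.8625 × 0.4839 + 0.1750 × 0.5161
     = 0.41736375 + 0.09031750
     = 0.50768125

Step 2: Apply Bayes' theorem
P(C|D) = P(D|C) × P(C) / P(D)
       = 0.41736375 / 0.50768125
       = 0.8221


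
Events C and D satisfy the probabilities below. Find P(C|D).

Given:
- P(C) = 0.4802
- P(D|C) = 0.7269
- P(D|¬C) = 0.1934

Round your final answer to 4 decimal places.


Bayes' theorem: P(C|D) = P(D|C) × P(C) / P(D)

Step 1: Calculate P(D) using law of total probability
P(D) = P(D|C)P(C) + P(D|¬C)P(¬C)
     = 0.7269 × 0.4802 + 0.1934 × 0.5198
     = 0.34905738 + 0.10052932
     = 0.44958670

Step 2: Apply Bayes' theorem
P(C|D) = P(D|C) × P(C) / P(D)
       = 0.34905738 / 0.44958670
       = 0.7764


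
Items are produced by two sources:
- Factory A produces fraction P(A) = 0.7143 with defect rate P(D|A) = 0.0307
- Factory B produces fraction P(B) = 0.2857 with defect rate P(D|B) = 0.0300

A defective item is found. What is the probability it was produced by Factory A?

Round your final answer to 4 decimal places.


Let A = from Factory A, D = defective

Given:
- P(A) = 0.7143, P(B) = 0.2857
- P(D|A) = 0.0307, P(D|B) = 0.0300

Step 1: Find P(D)
P(D) = P(D|A)P(A) + P(D|B)P(B)
     = 0.0307 × 0.7143 + 0.0300 × 0.2857
     = 0.02192901 + 0.00857100
     = 0.03050001

Step 2: Apply Bayes' theorem
P(A|D) = P(D|A)P(A) / P(D)
       = 0.02192901 / 0.03050001
       = 0.7190


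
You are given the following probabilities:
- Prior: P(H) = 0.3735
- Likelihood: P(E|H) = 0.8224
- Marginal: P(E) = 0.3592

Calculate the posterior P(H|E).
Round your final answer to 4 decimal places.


Using Bayes' theorem:

P(H|E) = P(E|H) × P(H) / P(E)
       = 0.8224 × 0.3735 / 0.3592
       = 0.30716640 / 0.3592
       = 0.8551

The evidence strengthens our belief in H.
Prior: 0.3735 → Posterior: 0.8551


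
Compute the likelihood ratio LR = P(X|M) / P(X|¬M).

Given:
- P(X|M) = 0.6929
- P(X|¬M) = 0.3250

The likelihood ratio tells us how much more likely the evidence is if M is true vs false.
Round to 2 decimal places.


Likelihood Ratio (LR) = P(X|M) / P(X|¬M)

LR = 0.6929 / 0.3250
   = 2.13

The evidence is 2.13 times more likely if M is true than if M is false.
Because LR exceeds 1, X is evidence for M.


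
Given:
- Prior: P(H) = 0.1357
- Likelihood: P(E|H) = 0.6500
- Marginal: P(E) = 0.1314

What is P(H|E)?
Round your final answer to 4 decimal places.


Using Bayes' theorem:

P(H|E) = P(E|H) × P(H) / P(E)
       = 0.6500 × 0.1357 / 0.1314
       = 0.08820500 / 0.1314
       = 0.6713

The evidence strengthens our belief in H.
Prior: 0.1357 → Posterior: 0.6713


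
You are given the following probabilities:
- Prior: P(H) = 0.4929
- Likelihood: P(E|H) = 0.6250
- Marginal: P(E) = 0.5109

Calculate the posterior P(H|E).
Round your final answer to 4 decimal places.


Using Bayes' theorem:

P(H|E) = P(E|H) × P(H) / P(E)
       = 0.6250 × 0.4929 / 0.5109
       = 0.30806250 / 0.5109
       = 0.6030

The evidence strengthens our belief in H.
Prior: 0.4929 → Posterior: 0.6030


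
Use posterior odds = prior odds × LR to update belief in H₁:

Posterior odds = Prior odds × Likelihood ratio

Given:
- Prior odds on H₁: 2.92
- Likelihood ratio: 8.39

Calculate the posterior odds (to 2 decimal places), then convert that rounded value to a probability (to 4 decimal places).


Step 1: Calculate posterior odds
Posterior odds = Prior odds × LR
               = 2.92 × 8.39
               = 24.50

Step 2: Convert to probability
P(H₁|E) = Posterior odds / (1 + Posterior odds)
       = 24.50 / (1 + 24.50)
       = 24.50 / 25.50
       = 0.9608

The evidence increased P(H₁) from 0.7449 to 0.9608.


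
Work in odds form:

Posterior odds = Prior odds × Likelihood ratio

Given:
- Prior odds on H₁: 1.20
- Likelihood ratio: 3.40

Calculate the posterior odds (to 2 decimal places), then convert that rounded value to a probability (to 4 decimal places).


Step 1: Calculate posterior odds
Posterior odds = Prior odds × LR
               = 1.20 × 3.40
               = 4.08

Step 2: Convert to probability
P(H₁|E) = Posterior odds / (1 + Posterior odds)
       = 4.08 / (1 + 4.08)
       = 4.08 / 5.08
       = 0.8031

The evidence increased P(H₁) from 0.5455 to 0.8031.


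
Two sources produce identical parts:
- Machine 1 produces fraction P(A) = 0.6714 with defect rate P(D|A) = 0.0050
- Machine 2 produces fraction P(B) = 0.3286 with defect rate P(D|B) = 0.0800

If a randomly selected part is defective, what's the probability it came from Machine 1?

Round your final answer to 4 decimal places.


Let A = from Machine 1, D = defective

Given:
- P(A) = 0.6714, P(B) = 0.3286
- P(D|A) = 0.0050, P(D|B) = 0.0800

Step 1: Find P(D)
P(D) = P(D|A)P(A) + P(D|B)P(B)
     = 0.0050 × 0.6714 + 0.0800 × 0.3286
     = 0.00335700 + 0.02628800
     = 0.02964500

Step 2: Apply Bayes' theorem
P(A|D) = P(D|A)P(A) / P(D)
       = 0.00335700 / 0.02964500
       = 0.1132


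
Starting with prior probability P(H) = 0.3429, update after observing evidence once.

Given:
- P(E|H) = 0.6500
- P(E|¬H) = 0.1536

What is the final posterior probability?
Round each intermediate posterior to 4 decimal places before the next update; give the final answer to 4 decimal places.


Sequential Bayesian updating:

Initial prior: P(H) = 0.3429

Update 1:
  P(E) = 0.6500 × 0.3429 + 0.1536 × 0.6571 = 0.22288500 + 0.10093056 = 0.32381556
  P(H|E) = 0.22288500 / 0.32381556 = 0.6883

Final posterior: 0.6883


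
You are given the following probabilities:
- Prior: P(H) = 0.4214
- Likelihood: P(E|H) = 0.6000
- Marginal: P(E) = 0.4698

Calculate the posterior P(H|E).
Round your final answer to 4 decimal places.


Using Bayes' theorem:

P(H|E) = P(E|H) × P(H) / P(E)
       = 0.6000 × 0.4214 / 0.4698
       = 0.25284000 / 0.4698
       = 0.5382

The evidence strengthens our belief in H.
Prior: 0.4214 → Posterior: 0.5382
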